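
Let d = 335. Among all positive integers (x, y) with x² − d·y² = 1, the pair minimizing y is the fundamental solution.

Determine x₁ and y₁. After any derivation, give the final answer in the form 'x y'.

604 33

d=335: √d = [18; 3,3,3,36] (ℓ=4, even), read p_3/q_3
step 0: (18, 1)  from 18·(1,0) + (0,1)
step 1: (55, 3)  from 3·(18,1) + (1,0)
step 2: (183, 10)  from 3·(55,3) + (18,1)
step 3: (604, 33)  from 3·(183,10) + (55,3)
→ (604, 33).  Check: 604²=364816, 335·33²=364815, difference 1.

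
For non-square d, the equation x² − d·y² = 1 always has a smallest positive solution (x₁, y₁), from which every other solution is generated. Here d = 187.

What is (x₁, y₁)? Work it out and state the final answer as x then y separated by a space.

1682 123

√187 → a₀=13, period (1,2,13,2,1,26); ℓ=6 even so k=5
i=0: a=13 ⇒ p=13, q=1
i=1: a=1 ⇒ p=14, q=1
…
i=3: a=13 ⇒ p=547, q=40
i=4: a=2 ⇒ p=1135, q=83
i=5: a=1 ⇒ p=1682, q=123
→ (1682, 123).  Check: 1682²=2829124, 187·123²=2829123, difference 1.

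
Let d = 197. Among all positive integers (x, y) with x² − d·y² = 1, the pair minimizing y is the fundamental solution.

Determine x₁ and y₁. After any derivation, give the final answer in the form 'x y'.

393 28

√197 = [14; 28, …], period ℓ=1 (odd) → k=1
i=0: a=14 ⇒ p=14, q=1
i=1: a=28 ⇒ p=393, q=28
(x₁, y₁) = (393, 28);  393² − 197·28² = 1 ✓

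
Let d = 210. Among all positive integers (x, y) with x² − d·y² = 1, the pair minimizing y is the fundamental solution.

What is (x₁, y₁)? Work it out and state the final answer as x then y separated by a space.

d=210: √d = [14; 2,28] (ℓ=2, even), read p_1/q_1
i=0: a=14 ⇒ p=14, q=1
i=1: a=2 ⇒ p=29, q=2
(x₁, y₁) = (29, 2);  29² − 210·2² = 1 ✓

29 2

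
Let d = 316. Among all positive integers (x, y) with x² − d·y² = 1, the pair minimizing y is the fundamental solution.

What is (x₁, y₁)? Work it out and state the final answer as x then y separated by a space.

√316 → a₀=17, period (1,3,2,8,2,3,1,34); ℓ=8 even so k=7
a_0=17:  p_0=17·1+0=17,  q_0=17·0+1=1
…
a_4=8:  p_4=8·160+71=1351,  q_4=8·9+4=76
a_5=2:  p_5=2·1351+160=2862,  q_5=2·76+9=161
a_6=3:  p_6=3·2862+1351=9937,  q_6=3·161+76=559
a_7=1:  p_7=1·9937+2862=12799,  q_7=1·559+161=720
(x₁, y₁) = (12799, 720);  12799² − 316·720² = 1 ✓

12799 720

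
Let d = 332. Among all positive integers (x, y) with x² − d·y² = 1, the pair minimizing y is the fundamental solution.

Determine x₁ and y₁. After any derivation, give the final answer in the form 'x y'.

13447 738

[18; 4,1,1,8,1,1,4,36] for √332; ℓ=8 ⇒ convergent index 7
k=0  a_k=18  p_k/q_k = 18/1
k=1  a_k=4  p_k/q_k = 73/4
…
k=3  a_k=1  p_k/q_k = 164/9
k=4  a_k=8  p_k/q_k = 1403/77
k=5  a_k=1  p_k/q_k = 1567/86
k=6  a_k=1  p_k/q_k = 2970/163
k=7  a_k=4  p_k/q_k = 13447/738
fundamental: x₁=13447, y₁=738  (since 180821809 − 332·544644 = 1)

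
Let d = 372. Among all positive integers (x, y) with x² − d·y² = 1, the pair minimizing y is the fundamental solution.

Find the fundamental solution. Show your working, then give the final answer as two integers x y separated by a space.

12151 630

√372 → a₀=19, period (3,2,12,2,3,38); ℓ=6 even so k=5
i=0: a=19 ⇒ p=19, q=1
i=1: a=3 ⇒ p=58, q=3
…
i=3: a=12 ⇒ p=1678, q=87
i=4: a=2 ⇒ p=3491, q=181
i=5: a=3 ⇒ p=12151, q=630
(x₁, y₁) = (12151, 630);  12151² − 372·630² = 1 ✓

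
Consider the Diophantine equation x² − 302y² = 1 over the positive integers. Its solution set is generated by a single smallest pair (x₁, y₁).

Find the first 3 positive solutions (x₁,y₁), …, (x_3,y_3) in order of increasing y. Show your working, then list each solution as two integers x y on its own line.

4276623 246092
36579008568257 2104885414632
312869258720405635599 18003602753159249380

√302 → a₀=17, period (2,1,1,1,4,…,1,2,34); ℓ=16 even so k=15
a_0=17:  p_0=17·1+0=17,  q_0=17·0+1=1
a_1=2:  p_1=2·17+1=35,  q_1=2·1+0=2
a_2=1:  p_2=1·35+17=52,  q_2=1·2+1=3
a_3=1:  p_3=1·52+35=87,  q_3=1·3+2=5
…
a_7=1:  p_7=1·1425+643=2068,  q_7=1·82+37=119
a_8=16:  p_8=16·2068+1425=34513,  q_8=16·119+82=1986
…
a_11=4:  p_11=4·107675+36581=467281,  q_11=4·6196+2105=26889
…
a_13=1:  p_13=1·574956+467281=1042237,  q_13=1·33085+26889=59974
a_14=1:  p_14=1·1042237+574956=1617193,  q_14=1·59974+33085=93059
a_15=2:  p_15=2·1617193+1042237=4276623,  q_15=2·93059+59974=246092
fundamental: x₁=4276623, y₁=246092  (since 18289504284129 − 302·60561272464 = 1)
(4276623+246092√302)^2 = 36579008568257 + 2104885414632√302
(4276623+246092√302)^3 = 312869258720405635599 + 18003602753159249380√302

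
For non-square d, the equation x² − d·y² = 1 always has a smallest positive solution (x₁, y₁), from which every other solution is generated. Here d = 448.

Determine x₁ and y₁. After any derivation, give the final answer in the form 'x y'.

√448 → a₀=21, period (6,42); ℓ=2 even so k=1
a_0=21:  p_0=21·1+0=21,  q_0=21·0+1=1
a_1=6:  p_1=6·21+1=127,  q_1=6·1+0=6
fundamental: x₁=127, y₁=6  (since 16129 − 448·36 = 1)

127 6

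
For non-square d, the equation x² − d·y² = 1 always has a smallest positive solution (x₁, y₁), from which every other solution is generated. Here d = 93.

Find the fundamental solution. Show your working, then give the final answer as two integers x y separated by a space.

√93 → a₀=9, period (1,1,1,4,6,4,1,1,1,18); ℓ=10 even so k=9
i=0: a=9 ⇒ p=9, q=1
i=1: a=1 ⇒ p=10, q=1
i=2: a=1 ⇒ p=19, q=2
i=3: a=1 ⇒ p=29, q=3
…
i=5: a=6 ⇒ p=839, q=87
i=6: a=4 ⇒ p=3491, q=362
i=7: a=1 ⇒ p=4330, q=449
i=8: a=1 ⇒ p=7821, q=811
i=9: a=1 ⇒ p=12151, q=1260
→ (12151, 1260).  Check: 12151²=147646801, 93·1260²=147646800, difference 1.

12151 1260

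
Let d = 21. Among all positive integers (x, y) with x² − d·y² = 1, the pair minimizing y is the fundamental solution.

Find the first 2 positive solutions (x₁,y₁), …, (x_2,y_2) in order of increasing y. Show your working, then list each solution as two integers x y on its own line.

55 12
6049 1320

√21 = [4; 1,1,2,1,1,8, …], period ℓ=6 (even) → k=5
a_0=4:  p_0=4·1+0=4,  q_0=4·0+1=1
a_1=1:  p_1=1·4+1=5,  q_1=1·1+0=1
…
a_4=1:  p_4=1·23+9=32,  q_4=1·5+2=7
a_5=1:  p_5=1·32+23=55,  q_5=1·7+5=12
→ (55, 12).  Check: 55²=3025, 21·12²=3024, difference 1.
(x_2, y_2) = (55·55 + 21·12·12, 55·12 + 12·55) = (6049, 1320)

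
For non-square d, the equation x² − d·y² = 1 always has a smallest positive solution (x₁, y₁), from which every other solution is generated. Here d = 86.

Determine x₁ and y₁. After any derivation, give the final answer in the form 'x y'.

d=86: √d = [9; 3,1,1,1,8,1,1,1,3,18] (ℓ=10, even), read p_9/q_9
a_0=9:  p_0=9·1+0=9,  q_0=9·0+1=1
a_1=3:  p_1=3·9+1=28,  q_1=3·1+0=3
a_2=1:  p_2=1·28+9=37,  q_2=1·3+1=4
a_3=1:  p_3=1·37+28=65,  q_3=1·4+3=7
a_4=1:  p_4=1·65+37=102,  q_4=1·7+4=11
…
a_6=1:  p_6=1·881+102=983,  q_6=1·95+11=106
…
a_8=1:  p_8=1·1864+983=2847,  q_8=1·201+106=307
a_9=3:  p_9=3·2847+1864=10405,  q_9=3·307+201=1122
→ (10405, 1122).  Check: 10405²=108264025, 86·1122²=108264024, difference 1.

10405 1122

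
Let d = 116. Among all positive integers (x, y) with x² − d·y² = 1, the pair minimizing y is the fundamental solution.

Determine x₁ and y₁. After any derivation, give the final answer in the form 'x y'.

9801 910

√116 = [10; 1,3,2,1,4,1,2,3,1,20, …], period ℓ=10 (even) → k=9
a_0=10:  p_0=10·1+0=10,  q_0=10·0+1=1
a_1=1:  p_1=1·10+1=11,  q_1=1·1+0=1
a_2=3:  p_2=3·11+10=43,  q_2=3·1+1=4
a_3=2:  p_3=2·43+11=97,  q_3=2·4+1=9
…
a_5=4:  p_5=4·140+97=657,  q_5=4·13+9=61
a_6=1:  p_6=1·657+140=797,  q_6=1·61+13=74
a_7=2:  p_7=2·797+657=2251,  q_7=2·74+61=209
a_8=3:  p_8=3·2251+797=7550,  q_8=3·209+74=701
a_9=1:  p_9=1·7550+2251=9801,  q_9=1·701+209=910
fundamental: x₁=9801, y₁=910  (since 96059601 − 116·828100 = 1)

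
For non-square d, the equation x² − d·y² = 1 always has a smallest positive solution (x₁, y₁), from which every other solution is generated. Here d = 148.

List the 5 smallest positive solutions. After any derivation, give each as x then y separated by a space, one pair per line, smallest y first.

√148 = [12; 6,24, …], period ℓ=2 (even) → k=1
k=0  a_k=12  p_k/q_k = 12/1
k=1  a_k=6  p_k/q_k = 73/6
fundamental: x₁=73, y₁=6  (since 5329 − 148·36 = 1)
(73+6√148)^2 = 10657 + 876√148
(73+6√148)^3 = 1555849 + 127890√148
(73+6√148)^4 = 227143297 + 18671064√148
(73+6√148)^5 = 33161365513 + 2725847454√148

73 6
10657 876
1555849 127890
227143297 18671064
33161365513 2725847454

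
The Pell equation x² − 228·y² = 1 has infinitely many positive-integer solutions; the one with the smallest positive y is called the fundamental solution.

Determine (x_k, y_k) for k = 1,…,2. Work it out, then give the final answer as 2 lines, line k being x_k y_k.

[15; 10,30] for √228; ℓ=2 ⇒ convergent index 1
step 0: (15, 1)  from 15·(1,0) + (0,1)
step 1: (151, 10)  from 10·(15,1) + (1,0)
(x₁, y₁) = (151, 10);  151² − 228·10² = 1 ✓
(x_2, y_2) = (151·151 + 228·10·10, 151·10 + 10·151) = (45601, 3020)

151 10
45601 3020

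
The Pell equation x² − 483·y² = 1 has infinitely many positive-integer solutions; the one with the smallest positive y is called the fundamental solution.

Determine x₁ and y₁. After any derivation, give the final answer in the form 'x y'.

[21; 1,42] for √483; ℓ=2 ⇒ convergent index 1
i=0: a=21 ⇒ p=21, q=1
i=1: a=1 ⇒ p=22, q=1
→ (22, 1).  Check: 22²=484, 483·1²=483, difference 1.

22 1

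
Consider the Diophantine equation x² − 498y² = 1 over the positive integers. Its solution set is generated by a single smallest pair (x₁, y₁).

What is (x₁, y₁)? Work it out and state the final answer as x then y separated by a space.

179777 8056

√498 → a₀=22, period (3,6,22,6,3,44); ℓ=6 even so k=5
step 0: (22, 1)  from 22·(1,0) + (0,1)
…
step 2: (424, 19)  from 6·(67,3) + (22,1)
step 3: (9395, 421)  from 22·(424,19) + (67,3)
step 4: (56794, 2545)  from 6·(9395,421) + (424,19)
step 5: (179777, 8056)  from 3·(56794,2545) + (9395,421)
(x₁, y₁) = (179777, 8056);  179777² − 498·8056² = 1 ✓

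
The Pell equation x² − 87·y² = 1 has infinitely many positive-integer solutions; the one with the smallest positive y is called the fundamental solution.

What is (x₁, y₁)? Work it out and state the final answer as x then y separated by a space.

28 3

√87 → a₀=9, period (3,18); ℓ=2 even so k=1
k=0  a_k=9  p_k/q_k = 9/1
k=1  a_k=3  p_k/q_k = 28/3
fundamental: x₁=28, y₁=3  (since 784 − 87·9 = 1)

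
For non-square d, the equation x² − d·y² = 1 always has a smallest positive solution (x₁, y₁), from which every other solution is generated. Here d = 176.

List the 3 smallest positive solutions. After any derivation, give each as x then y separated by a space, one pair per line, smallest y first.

199 15
79201 5970
31521799 2376045

√176 → a₀=13, period (3,1,3,26); ℓ=4 even so k=3
step 0: (13, 1)  from 13·(1,0) + (0,1)
step 1: (40, 3)  from 3·(13,1) + (1,0)
step 2: (53, 4)  from 1·(40,3) + (13,1)
step 3: (199, 15)  from 3·(53,4) + (40,3)
fundamental: x₁=199, y₁=15  (since 39601 − 176·225 = 1)
n=2: (199,15)∘(199,15) = (199·199+176·15·15, 199·15+15·199) = (79201,5970)
n=3: (79201,5970)∘(199,15) = (199·79201+176·15·5970, 199·5970+15·79201) = (31521799,2376045)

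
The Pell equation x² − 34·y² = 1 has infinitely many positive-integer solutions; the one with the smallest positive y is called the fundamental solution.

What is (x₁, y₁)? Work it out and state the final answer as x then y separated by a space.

35 6

√34 → a₀=5, period (1,4,1,10); ℓ=4 even so k=3
a_0=5:  p_0=5·1+0=5,  q_0=5·0+1=1
…
a_2=4:  p_2=4·6+5=29,  q_2=4·1+1=5
a_3=1:  p_3=1·29+6=35,  q_3=1·5+1=6
(x₁, y₁) = (35, 6);  35² − 34·6² = 1 ✓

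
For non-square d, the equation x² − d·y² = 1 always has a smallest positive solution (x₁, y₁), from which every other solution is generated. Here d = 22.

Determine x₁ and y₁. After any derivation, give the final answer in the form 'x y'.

d=22: √d = [4; 1,2,4,2,1,8] (ℓ=6, even), read p_5/q_5
step 0: (4, 1)  from 4·(1,0) + (0,1)
…
step 3: (61, 13)  from 4·(14,3) + (5,1)
step 4: (136, 29)  from 2·(61,13) + (14,3)
step 5: (197, 42)  from 1·(136,29) + (61,13)
→ (197, 42).  Check: 197²=38809, 22·42²=38808, difference 1.

197 42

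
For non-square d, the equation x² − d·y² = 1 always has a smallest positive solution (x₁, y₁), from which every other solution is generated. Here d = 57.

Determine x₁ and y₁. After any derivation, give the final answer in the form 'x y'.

√57 → a₀=7, period (1,1,4,1,1,14); ℓ=6 even so k=5
k=0  a_k=7  p_k/q_k = 7/1
…
k=2  a_k=1  p_k/q_k = 15/2
k=3  a_k=4  p_k/q_k = 68/9
k=4  a_k=1  p_k/q_k = 83/11
k=5  a_k=1  p_k/q_k = 151/20
fundamental: x₁=151, y₁=20  (since 22801 − 57·400 = 1)

151 20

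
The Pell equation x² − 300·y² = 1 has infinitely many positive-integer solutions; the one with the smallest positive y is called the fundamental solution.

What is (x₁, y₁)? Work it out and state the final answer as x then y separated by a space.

√300 = [17; 3,8,3,34, …], period ℓ=4 (even) → k=3
i=0: a=17 ⇒ p=17, q=1
…
i=2: a=8 ⇒ p=433, q=25
i=3: a=3 ⇒ p=1351, q=78
(x₁, y₁) = (1351, 78);  1351² − 300·78² = 1 ✓

1351 78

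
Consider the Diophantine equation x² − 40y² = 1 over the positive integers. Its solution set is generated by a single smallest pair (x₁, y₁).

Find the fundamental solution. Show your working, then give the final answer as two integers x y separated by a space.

d=40: √d = [6; 3,12] (ℓ=2, even), read p_1/q_1
i=0: a=6 ⇒ p=6, q=1
i=1: a=3 ⇒ p=19, q=3
(x₁, y₁) = (19, 3);  19² − 40·3² = 1 ✓

19 3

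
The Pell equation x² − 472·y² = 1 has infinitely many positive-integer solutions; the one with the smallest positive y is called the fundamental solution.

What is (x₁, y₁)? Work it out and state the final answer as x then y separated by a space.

√472 = [21; 1,2,1,1,1,…,2,1,42, …], period ℓ=14 (even) → k=13
step 0: (21, 1)  from 21·(1,0) + (0,1)
step 1: (22, 1)  from 1·(21,1) + (1,0)
step 2: (65, 3)  from 2·(22,1) + (21,1)
…
step 5: (239, 11)  from 1·(152,7) + (87,4)
…
step 10: (54227, 2496)  from 1·(30003,1381) + (24224,1115)
…
step 12: (222687, 10250)  from 2·(84230,3877) + (54227,2496)
step 13: (306917, 14127)  from 1·(222687,10250) + (84230,3877)
fundamental: x₁=306917, y₁=14127  (since 94198044889 − 472·199572129 = 1)

306917 14127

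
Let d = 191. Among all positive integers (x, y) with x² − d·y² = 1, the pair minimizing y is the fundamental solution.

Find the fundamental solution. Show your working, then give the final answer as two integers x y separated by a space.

8994000 650783

√191 = [13; 1,4,1,1,3,…,4,1,26, …], period ℓ=16 (even) → k=15
step 0: (13, 1)  from 13·(1,0) + (0,1)
step 1: (14, 1)  from 1·(13,1) + (1,0)
step 2: (69, 5)  from 4·(14,1) + (13,1)
…
step 4: (152, 11)  from 1·(83,6) + (69,5)
…
step 6: (1230, 89)  from 2·(539,39) + (152,11)
…
step 8: (40217, 2910)  from 13·(2999,217) + (1230,89)
…
step 10: (207083, 14984)  from 2·(83433,6037) + (40217,2910)
step 11: (704682, 50989)  from 3·(207083,14984) + (83433,6037)
step 12: (911765, 65973)  from 1·(704682,50989) + (207083,14984)
…
step 14: (7377553, 533821)  from 4·(1616447,116962) + (911765,65973)
step 15: (8994000, 650783)  from 1·(7377553,533821) + (1616447,116962)
→ (8994000, 650783).  Check: 8994000²=80892036000000, 191·650783²=80892035999999, difference 1.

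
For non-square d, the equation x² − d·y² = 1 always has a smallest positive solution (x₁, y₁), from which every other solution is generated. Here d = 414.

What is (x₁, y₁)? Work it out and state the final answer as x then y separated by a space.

24335 1196

√414 → a₀=20, period (2,1,7,2,7,1,2,40); ℓ=8 even so k=7
a_0=20:  p_0=20·1+0=20,  q_0=20·0+1=1
a_1=2:  p_1=2·20+1=41,  q_1=2·1+0=2
a_2=1:  p_2=1·41+20=61,  q_2=1·2+1=3
a_3=7:  p_3=7·61+41=468,  q_3=7·3+2=23
…
a_5=7:  p_5=7·997+468=7447,  q_5=7·49+23=366
a_6=1:  p_6=1·7447+997=8444,  q_6=1·366+49=415
a_7=2:  p_7=2·8444+7447=24335,  q_7=2·415+366=1196
→ (24335, 1196).  Check: 24335²=592192225, 414·1196²=592192224, difference 1.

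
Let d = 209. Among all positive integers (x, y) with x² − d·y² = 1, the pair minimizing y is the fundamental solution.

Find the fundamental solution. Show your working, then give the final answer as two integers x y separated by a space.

46551 3220

[14; 2,5,3,2,3,5,2,28] for √209; ℓ=8 ⇒ convergent index 7
i=0: a=14 ⇒ p=14, q=1
i=1: a=2 ⇒ p=29, q=2
i=2: a=5 ⇒ p=159, q=11
…
i=4: a=2 ⇒ p=1171, q=81
…
i=6: a=5 ⇒ p=21266, q=1471
i=7: a=2 ⇒ p=46551, q=3220
(x₁, y₁) = (46551, 3220);  46551² − 209·3220² = 1 ✓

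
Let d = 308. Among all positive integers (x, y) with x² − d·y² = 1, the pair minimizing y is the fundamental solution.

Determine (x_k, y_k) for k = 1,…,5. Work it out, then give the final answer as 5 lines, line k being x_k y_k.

[17; 1,1,4,1,1,34] for √308; ℓ=6 ⇒ convergent index 5
k=0  a_k=17  p_k/q_k = 17/1
k=1  a_k=1  p_k/q_k = 18/1
k=2  a_k=1  p_k/q_k = 35/2
…
k=4  a_k=1  p_k/q_k = 193/11
k=5  a_k=1  p_k/q_k = 351/20
fundamental: x₁=351, y₁=20  (since 123201 − 308·400 = 1)
(x_2, y_2) = (351·351 + 308·20·20, 351·20 + 20·351) = (246401, 14040)
(x_3, y_3) = (351·246401 + 308·20·14040, 351·14040 + 20·246401) = (172973151, 9856060)
(x_4, y_4) = (351·172973151 + 308·20·9856060, 351·9856060 + 20·172973151) = (121426905601, 6918940080)
(x_5, y_5) = (351·121426905601 + 308·20·6918940080, 351·6918940080 + 20·121426905601) = (85241514758751, 4857086080100)

351 20
246401 14040
172973151 9856060
121426905601 6918940080
85241514758751 4857086080100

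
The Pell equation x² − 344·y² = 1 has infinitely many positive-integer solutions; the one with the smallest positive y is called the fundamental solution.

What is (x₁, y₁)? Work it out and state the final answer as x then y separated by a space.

10405 561

d=344: √d = [18; 1,1,4,1,3,1,4,1,1,36] (ℓ=10, even), read p_9/q_9
k=0  a_k=18  p_k/q_k = 18/1
…
k=3  a_k=4  p_k/q_k = 167/9
k=4  a_k=1  p_k/q_k = 204/11
…
k=8  a_k=1  p_k/q_k = 5694/307
k=9  a_k=1  p_k/q_k = 10405/561
→ (10405, 561).  Check: 10405²=108264025, 344·561²=108264024, difference 1.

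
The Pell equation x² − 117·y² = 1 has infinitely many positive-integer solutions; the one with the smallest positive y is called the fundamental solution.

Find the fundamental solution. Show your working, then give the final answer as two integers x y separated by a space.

649 60

√117 → a₀=10, period (1,4,2,4,1,20); ℓ=6 even so k=5
a_0=10:  p_0=10·1+0=10,  q_0=10·0+1=1
…
a_2=4:  p_2=4·11+10=54,  q_2=4·1+1=5
…
a_4=4:  p_4=4·119+54=530,  q_4=4·11+5=49
a_5=1:  p_5=1·530+119=649,  q_5=1·49+11=60
(x₁, y₁) = (649, 60);  649² − 117·60² = 1 ✓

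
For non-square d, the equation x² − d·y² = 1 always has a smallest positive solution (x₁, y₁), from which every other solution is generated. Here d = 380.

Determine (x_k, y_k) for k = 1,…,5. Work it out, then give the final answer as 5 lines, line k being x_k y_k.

√380 = [19; 2,38, …], period ℓ=2 (even) → k=1
a_0=19:  p_0=19·1+0=19,  q_0=19·0+1=1
a_1=2:  p_1=2·19+1=39,  q_1=2·1+0=2
(x₁, y₁) = (39, 2);  39² − 380·2² = 1 ✓
k=2:  x_2 = 39·39+380·2·2 = 3041,  y_2 = 39·2+2·39 = 156
k=3:  x_3 = 39·3041+380·2·156 = 237159,  y_3 = 39·156+2·3041 = 12166
k=4:  x_4 = 39·237159+380·2·12166 = 18495361,  y_4 = 39·12166+2·237159 = 948792
k=5:  x_5 = 39·18495361+380·2·948792 = 1442400999,  y_5 = 39·948792+2·18495361 = 73993610

39 2
3041 156
237159 12166
18495361 948792
1442400999 73993610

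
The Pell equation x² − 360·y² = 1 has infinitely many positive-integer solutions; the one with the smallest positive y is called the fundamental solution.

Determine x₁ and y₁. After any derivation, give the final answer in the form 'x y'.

[18; 1,36] for √360; ℓ=2 ⇒ convergent index 1
step 0: (18, 1)  from 18·(1,0) + (0,1)
step 1: (19, 1)  from 1·(18,1) + (1,0)
(x₁, y₁) = (19, 1);  19² − 360·1² = 1 ✓

19 1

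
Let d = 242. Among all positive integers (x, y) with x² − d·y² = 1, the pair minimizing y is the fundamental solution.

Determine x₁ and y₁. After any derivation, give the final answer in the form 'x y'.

√242 = [15; 1,1,3,1,14,1,3,1,1,30, …], period ℓ=10 (even) → k=9
a_0=15:  p_0=15·1+0=15,  q_0=15·0+1=1
a_1=1:  p_1=1·15+1=16,  q_1=1·1+0=1
a_2=1:  p_2=1·16+15=31,  q_2=1·1+1=2
a_3=3:  p_3=3·31+16=109,  q_3=3·2+1=7
a_4=1:  p_4=1·109+31=140,  q_4=1·7+2=9
a_5=14:  p_5=14·140+109=2069,  q_5=14·9+7=133
a_6=1:  p_6=1·2069+140=2209,  q_6=1·133+9=142
a_7=3:  p_7=3·2209+2069=8696,  q_7=3·142+133=559
a_8=1:  p_8=1·8696+2209=10905,  q_8=1·559+142=701
a_9=1:  p_9=1·10905+8696=19601,  q_9=1·701+559=1260
fundamental: x₁=19601, y₁=1260  (since 384199201 − 242·1587600 = 1)

19601 1260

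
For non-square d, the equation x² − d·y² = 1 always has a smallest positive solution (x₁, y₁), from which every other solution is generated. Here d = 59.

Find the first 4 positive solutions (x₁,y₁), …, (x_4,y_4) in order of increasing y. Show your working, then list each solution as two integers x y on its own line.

530 69
561799 73140
595506410 77528331
631236232801 82179957720

d=59: √d = [7; 1,2,7,2,1,14] (ℓ=6, even), read p_5/q_5
step 0: (7, 1)  from 7·(1,0) + (0,1)
step 1: (8, 1)  from 1·(7,1) + (1,0)
step 2: (23, 3)  from 2·(8,1) + (7,1)
…
step 4: (361, 47)  from 2·(169,22) + (23,3)
step 5: (530, 69)  from 1·(361,47) + (169,22)
fundamental: x₁=530, y₁=69  (since 280900 − 59·4761 = 1)
k=2:  x_2 = 530·530+59·69·69 = 561799,  y_2 = 530·69+69·530 = 73140
k=3:  x_3 = 530·561799+59·69·73140 = 595506410,  y_3 = 530·73140+69·561799 = 77528331
k=4:  x_4 = 530·595506410+59·69·77528331 = 631236232801,  y_4 = 530·77528331+69·595506410 = 82179957720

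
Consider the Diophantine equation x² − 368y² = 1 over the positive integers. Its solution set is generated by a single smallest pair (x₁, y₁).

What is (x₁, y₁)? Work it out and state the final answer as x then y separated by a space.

1151 60

√368 = [19; 5,2,5,38, …], period ℓ=4 (even) → k=3
k=0  a_k=19  p_k/q_k = 19/1
k=1  a_k=5  p_k/q_k = 96/5
k=2  a_k=2  p_k/q_k = 211/11
k=3  a_k=5  p_k/q_k = 1151/60
→ (1151, 60).  Check: 1151²=1324801, 368·60²=1324800, difference 1.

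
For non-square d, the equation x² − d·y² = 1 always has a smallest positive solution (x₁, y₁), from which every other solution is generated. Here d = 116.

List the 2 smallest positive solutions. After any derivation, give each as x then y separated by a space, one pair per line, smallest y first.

[10; 1,3,2,1,4,1,2,3,1,20] for √116; ℓ=10 ⇒ convergent index 9
a_0=10:  p_0=10·1+0=10,  q_0=10·0+1=1
a_1=1:  p_1=1·10+1=11,  q_1=1·1+0=1
a_2=3:  p_2=3·11+10=43,  q_2=3·1+1=4
a_3=2:  p_3=2·43+11=97,  q_3=2·4+1=9
a_4=1:  p_4=1·97+43=140,  q_4=1·9+4=13
a_5=4:  p_5=4·140+97=657,  q_5=4·13+9=61
a_6=1:  p_6=1·657+140=797,  q_6=1·61+13=74
a_7=2:  p_7=2·797+657=2251,  q_7=2·74+61=209
a_8=3:  p_8=3·2251+797=7550,  q_8=3·209+74=701
a_9=1:  p_9=1·7550+2251=9801,  q_9=1·701+209=910
fundamental: x₁=9801, y₁=910  (since 96059601 − 116·828100 = 1)
(9801+910√116)^2 = 192119201 + 17837820√116

9801 910
192119201 17837820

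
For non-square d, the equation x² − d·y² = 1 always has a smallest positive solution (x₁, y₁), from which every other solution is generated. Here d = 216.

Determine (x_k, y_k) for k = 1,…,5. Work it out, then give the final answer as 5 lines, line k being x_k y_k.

√216 = [14; 1,2,3,2,1,28, …], period ℓ=6 (even) → k=5
a_0=14:  p_0=14·1+0=14,  q_0=14·0+1=1
…
a_2=2:  p_2=2·15+14=44,  q_2=2·1+1=3
a_3=3:  p_3=3·44+15=147,  q_3=3·3+1=10
a_4=2:  p_4=2·147+44=338,  q_4=2·10+3=23
a_5=1:  p_5=1·338+147=485,  q_5=1·23+10=33
(x₁, y₁) = (485, 33);  485² − 216·33² = 1 ✓
(x_2, y_2) = (485·485 + 216·33·33, 485·33 + 33·485) = (470449, 32010)
(x_3, y_3) = (485·470449 + 216·33·32010, 485·32010 + 33·470449) = (456335045, 31049667)
(x_4, y_4) = (485·456335045 + 216·33·31049667, 485·31049667 + 33·456335045) = (442644523201, 30118144980)
(x_5, y_5) = (485·442644523201 + 216·33·30118144980, 485·30118144980 + 33·442644523201) = (429364731169925, 29214569580933)

485 33
470449 32010
456335045 31049667
442644523201 30118144980
429364731169925 29214569580933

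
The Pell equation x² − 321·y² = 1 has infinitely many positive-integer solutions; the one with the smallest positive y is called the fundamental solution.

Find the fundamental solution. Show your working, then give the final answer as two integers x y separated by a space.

215 12

[17; 1,10,1,34] for √321; ℓ=4 ⇒ convergent index 3
step 0: (17, 1)  from 17·(1,0) + (0,1)
…
step 2: (197, 11)  from 10·(18,1) + (17,1)
step 3: (215, 12)  from 1·(197,11) + (18,1)
fundamental: x₁=215, y₁=12  (since 46225 − 321·144 = 1)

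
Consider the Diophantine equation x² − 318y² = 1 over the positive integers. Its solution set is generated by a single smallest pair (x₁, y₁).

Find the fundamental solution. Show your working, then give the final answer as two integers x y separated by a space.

107 6

√318 = [17; 1,4,1,34, …], period ℓ=4 (even) → k=3
step 0: (17, 1)  from 17·(1,0) + (0,1)
step 1: (18, 1)  from 1·(17,1) + (1,0)
step 2: (89, 5)  from 4·(18,1) + (17,1)
step 3: (107, 6)  from 1·(89,5) + (18,1)
→ (107, 6).  Check: 107²=11449, 318·6²=11448, difference 1.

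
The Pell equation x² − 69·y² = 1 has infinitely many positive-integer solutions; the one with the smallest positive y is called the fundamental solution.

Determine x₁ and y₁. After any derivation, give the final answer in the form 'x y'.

7775 936

√69 = [8; 3,3,1,4,1,3,3,16, …], period ℓ=8 (even) → k=7
step 0: (8, 1)  from 8·(1,0) + (0,1)
step 1: (25, 3)  from 3·(8,1) + (1,0)
…
step 6: (2384, 287)  from 3·(623,75) + (515,62)
step 7: (7775, 936)  from 3·(2384,287) + (623,75)
(x₁, y₁) = (7775, 936);  7775² − 69·936² = 1 ✓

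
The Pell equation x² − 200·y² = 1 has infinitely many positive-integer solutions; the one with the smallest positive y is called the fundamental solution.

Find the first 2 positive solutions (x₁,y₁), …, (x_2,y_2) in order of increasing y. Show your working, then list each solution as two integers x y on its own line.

99 7
19601 1386

[14; 7,28] for √200; ℓ=2 ⇒ convergent index 1
a_0=14:  p_0=14·1+0=14,  q_0=14·0+1=1
a_1=7:  p_1=7·14+1=99,  q_1=7·1+0=7
(x₁, y₁) = (99, 7);  99² − 200·7² = 1 ✓
n=2: (99,7)∘(99,7) = (99·99+200·7·7, 99·7+7·99) = (19601,1386)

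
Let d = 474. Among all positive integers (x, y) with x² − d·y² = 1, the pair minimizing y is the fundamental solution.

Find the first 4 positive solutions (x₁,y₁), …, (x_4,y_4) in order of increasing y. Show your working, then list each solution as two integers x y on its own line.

193549 8890
74922430801 3441301220
29002323118011949 1332120819650670
11226741274261267003201 515661305041693754440

[21; 1,3,2,1,1,…,3,1,42] for √474; ℓ=14 ⇒ convergent index 13
k=0  a_k=21  p_k/q_k = 21/1
…
k=2  a_k=3  p_k/q_k = 87/4
k=3  a_k=2  p_k/q_k = 196/9
k=4  a_k=1  p_k/q_k = 283/13
k=5  a_k=1  p_k/q_k = 479/22
…
k=7  a_k=6  p_k/q_k = 5051/232
…
k=11  a_k=2  p_k/q_k = 44218/2031
k=12  a_k=3  p_k/q_k = 149331/6859
k=13  a_k=1  p_k/q_k = 193549/8890
(x₁, y₁) = (193549, 8890);  193549² − 474·8890² = 1 ✓
n=2: (193549,8890)∘(193549,8890) = (193549·193549+474·8890·8890, 193549·8890+8890·193549) = (74922430801,3441301220)
n=3: (74922430801,3441301220)∘(193549,8890) = (193549·74922430801+474·8890·3441301220, 193549·3441301220+8890·74922430801) = (29002323118011949,1332120819650670)
n=4: (29002323118011949,1332120819650670)∘(193549,8890) = (193549·29002323118011949+474·8890·1332120819650670, 193549·1332120819650670+8890·29002323118011949) = (11226741274261267003201,515661305041693754440)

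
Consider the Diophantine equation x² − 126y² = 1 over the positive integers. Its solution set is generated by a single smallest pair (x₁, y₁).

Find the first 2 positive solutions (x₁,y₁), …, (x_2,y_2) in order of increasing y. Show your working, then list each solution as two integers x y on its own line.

[11; 4,2,4,22] for √126; ℓ=4 ⇒ convergent index 3
step 0: (11, 1)  from 11·(1,0) + (0,1)
…
step 2: (101, 9)  from 2·(45,4) + (11,1)
step 3: (449, 40)  from 4·(101,9) + (45,4)
→ (449, 40).  Check: 449²=201601, 126·40²=201600, difference 1.
(x_2, y_2) = (449·449 + 126·40·40, 449·40 + 40·449) = (403201, 35920)

449 40
403201 35920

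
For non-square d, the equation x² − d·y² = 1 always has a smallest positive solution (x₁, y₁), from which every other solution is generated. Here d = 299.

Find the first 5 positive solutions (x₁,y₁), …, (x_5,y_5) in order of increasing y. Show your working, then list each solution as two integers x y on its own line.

415 24
344449 19920
285892255 16533576
237290227201 13722848160
196950602684575 11389947439224

[17; 3,2,3,34] for √299; ℓ=4 ⇒ convergent index 3
k=0  a_k=17  p_k/q_k = 17/1
k=1  a_k=3  p_k/q_k = 52/3
k=2  a_k=2  p_k/q_k = 121/7
k=3  a_k=3  p_k/q_k = 415/24
(x₁, y₁) = (415, 24);  415² − 299·24² = 1 ✓
n=2: (415,24)∘(415,24) = (415·415+299·24·24, 415·24+24·415) = (344449,19920)
n=3: (344449,19920)∘(415,24) = (415·344449+299·24·19920, 415·19920+24·344449) = (285892255,16533576)
n=4: (285892255,16533576)∘(415,24) = (415·285892255+299·24·16533576, 415·16533576+24·285892255) = (237290227201,13722848160)
n=5: (237290227201,13722848160)∘(415,24) = (415·237290227201+299·24·13722848160, 415·13722848160+24·237290227201) = (196950602684575,11389947439224)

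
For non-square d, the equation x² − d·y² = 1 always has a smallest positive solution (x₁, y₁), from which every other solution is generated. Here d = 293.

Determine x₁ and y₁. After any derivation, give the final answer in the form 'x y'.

√293 = [17; 8,1,1,8,34, …], period ℓ=5 (odd) → k=9
i=0: a=17 ⇒ p=17, q=1
i=1: a=8 ⇒ p=137, q=8
i=2: a=1 ⇒ p=154, q=9
…
i=8: a=1 ⇒ p=1444507, q=84389
i=9: a=8 ⇒ p=12320649, q=719780
→ (12320649, 719780).  Check: 12320649²=151798391781201, 293·719780²=151798391781200, difference 1.

12320649 719780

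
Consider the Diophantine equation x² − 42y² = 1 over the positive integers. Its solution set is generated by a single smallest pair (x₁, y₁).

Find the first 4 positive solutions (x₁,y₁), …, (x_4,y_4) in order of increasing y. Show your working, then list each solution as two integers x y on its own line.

√42 = [6; 2,12, …], period ℓ=2 (even) → k=1
a_0=6:  p_0=6·1+0=6,  q_0=6·0+1=1
a_1=2:  p_1=2·6+1=13,  q_1=2·1+0=2
fundamental: x₁=13, y₁=2  (since 169 − 42·4 = 1)
k=2:  x_2 = 13·13+42·2·2 = 337,  y_2 = 13·2+2·13 = 52
k=3:  x_3 = 13·337+42·2·52 = 8749,  y_3 = 13·52+2·337 = 1350
k=4:  x_4 = 13·8749+42·2·1350 = 227137,  y_4 = 13·1350+2·8749 = 35048

13 2
337 52
8749 1350
227137 35048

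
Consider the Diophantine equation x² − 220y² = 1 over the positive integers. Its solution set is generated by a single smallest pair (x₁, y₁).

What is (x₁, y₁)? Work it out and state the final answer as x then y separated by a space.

√220 = [14; 1,4,1,28, …], period ℓ=4 (even) → k=3
k=0  a_k=14  p_k/q_k = 14/1
…
k=2  a_k=4  p_k/q_k = 74/5
k=3  a_k=1  p_k/q_k = 89/6
→ (89, 6).  Check: 89²=7921, 220·6²=7920, difference 1.

89 6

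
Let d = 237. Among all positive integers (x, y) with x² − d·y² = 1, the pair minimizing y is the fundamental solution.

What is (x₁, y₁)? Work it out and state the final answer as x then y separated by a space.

[15; 2,1,1,7,10,7,1,1,2,30] for √237; ℓ=10 ⇒ convergent index 9
i=0: a=15 ⇒ p=15, q=1
…
i=2: a=1 ⇒ p=46, q=3
…
i=7: a=1 ⇒ p=48001, q=3118
i=8: a=1 ⇒ p=90075, q=5851
i=9: a=2 ⇒ p=228151, q=14820
fundamental: x₁=228151, y₁=14820  (since 52052878801 − 237·219632400 = 1)

228151 14820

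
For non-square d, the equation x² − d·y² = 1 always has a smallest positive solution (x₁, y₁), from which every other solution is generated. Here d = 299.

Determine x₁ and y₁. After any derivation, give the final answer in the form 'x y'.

[17; 3,2,3,34] for √299; ℓ=4 ⇒ convergent index 3
i=0: a=17 ⇒ p=17, q=1
…
i=2: a=2 ⇒ p=121, q=7
i=3: a=3 ⇒ p=415, q=24
→ (415, 24).  Check: 415²=172225, 299·24²=172224, difference 1.

415 24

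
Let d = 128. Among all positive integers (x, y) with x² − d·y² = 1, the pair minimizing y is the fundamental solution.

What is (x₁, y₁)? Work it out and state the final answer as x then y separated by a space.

√128 → a₀=11, period (3,5,3,22); ℓ=4 even so k=3
a_0=11:  p_0=11·1+0=11,  q_0=11·0+1=1
a_1=3:  p_1=3·11+1=34,  q_1=3·1+0=3
a_2=5:  p_2=5·34+11=181,  q_2=5·3+1=16
a_3=3:  p_3=3·181+34=577,  q_3=3·16+3=51
fundamental: x₁=577, y₁=51  (since 332929 − 128·2601 = 1)

577 51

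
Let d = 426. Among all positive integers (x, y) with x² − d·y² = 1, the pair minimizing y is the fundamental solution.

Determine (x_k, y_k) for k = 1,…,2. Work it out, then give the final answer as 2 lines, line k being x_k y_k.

d=426: √d = [20; 1,1,1,3,2,6,2,3,1,1,1,40] (ℓ=12, even), read p_11/q_11
a_0=20:  p_0=20·1+0=20,  q_0=20·0+1=1
a_1=1:  p_1=1·20+1=21,  q_1=1·1+0=1
…
a_3=1:  p_3=1·41+21=62,  q_3=1·2+1=3
a_4=3:  p_4=3·62+41=227,  q_4=3·3+2=11
a_5=2:  p_5=2·227+62=516,  q_5=2·11+3=25
…
a_8=3:  p_8=3·7162+3323=24809,  q_8=3·347+161=1202
a_9=1:  p_9=1·24809+7162=31971,  q_9=1·1202+347=1549
a_10=1:  p_10=1·31971+24809=56780,  q_10=1·1549+1202=2751
a_11=1:  p_11=1·56780+31971=88751,  q_11=1·2751+1549=4300
→ (88751, 4300).  Check: 88751²=7876740001, 426·4300²=7876740000, difference 1.
n=2: (88751,4300)∘(88751,4300) = (88751·88751+426·4300·4300, 88751·4300+4300·88751) = (15753480001,763258600)

88751 4300
15753480001 763258600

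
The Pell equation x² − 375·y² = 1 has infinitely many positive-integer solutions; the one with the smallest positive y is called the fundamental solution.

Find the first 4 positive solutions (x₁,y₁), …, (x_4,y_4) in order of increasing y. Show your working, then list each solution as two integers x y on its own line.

√375 = [19; 2,1,2,1,5,1,2,1,2,38, …], period ℓ=10 (even) → k=9
i=0: a=19 ⇒ p=19, q=1
i=1: a=2 ⇒ p=39, q=2
i=2: a=1 ⇒ p=58, q=3
…
i=4: a=1 ⇒ p=213, q=11
i=5: a=5 ⇒ p=1220, q=63
i=6: a=1 ⇒ p=1433, q=74
i=7: a=2 ⇒ p=4086, q=211
i=8: a=1 ⇒ p=5519, q=285
i=9: a=2 ⇒ p=15124, q=781
→ (15124, 781).  Check: 15124²=228735376, 375·781²=228735375, difference 1.
(x_2, y_2) = (15124·15124 + 375·781·781, 15124·781 + 781·15124) = (457470751, 23623688)
(x_3, y_3) = (15124·457470751 + 375·781·23623688, 15124·23623688 + 781·457470751) = (13837575261124, 714569313843)
(x_4, y_4) = (15124·13837575261124 + 375·781·714569313843, 15124·714569313843 + 781·13837575261124) = (418558976041008001, 21614292581499376)

15124 781
457470751 23623688
13837575261124 714569313843
418558976041008001 21614292581499376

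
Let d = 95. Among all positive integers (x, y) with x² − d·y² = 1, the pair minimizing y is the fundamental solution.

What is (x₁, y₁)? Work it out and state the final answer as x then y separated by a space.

39 4

√95 → a₀=9, period (1,2,1,18); ℓ=4 even so k=3
i=0: a=9 ⇒ p=9, q=1
i=1: a=1 ⇒ p=10, q=1
i=2: a=2 ⇒ p=29, q=3
i=3: a=1 ⇒ p=39, q=4
→ (39, 4).  Check: 39²=1521, 95·4²=1520, difference 1.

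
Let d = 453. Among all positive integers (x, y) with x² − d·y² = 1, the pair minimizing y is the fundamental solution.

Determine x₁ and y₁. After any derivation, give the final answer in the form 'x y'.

1653751 77700

√453 → a₀=21, period (3,1,1,10,14,10,1,1,3,42); ℓ=10 even so k=9
step 0: (21, 1)  from 21·(1,0) + (0,1)
step 1: (64, 3)  from 3·(21,1) + (1,0)
step 2: (85, 4)  from 1·(64,3) + (21,1)
step 3: (149, 7)  from 1·(85,4) + (64,3)
…
step 7: (245764, 11547)  from 1·(223565,10504) + (22199,1043)
step 8: (469329, 22051)  from 1·(245764,11547) + (223565,10504)
step 9: (1653751, 77700)  from 3·(469329,22051) + (245764,11547)
→ (1653751, 77700).  Check: 1653751²=2734892370001, 453·77700²=2734892370000, difference 1.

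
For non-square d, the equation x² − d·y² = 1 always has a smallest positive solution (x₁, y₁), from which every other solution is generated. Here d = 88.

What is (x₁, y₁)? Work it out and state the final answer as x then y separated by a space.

197 21

√88 = [9; 2,1,1,1,2,18, …], period ℓ=6 (even) → k=5
a_0=9:  p_0=9·1+0=9,  q_0=9·0+1=1
…
a_4=1:  p_4=1·47+28=75,  q_4=1·5+3=8
a_5=2:  p_5=2·75+47=197,  q_5=2·8+5=21
→ (197, 21).  Check: 197²=38809, 88·21²=38808, difference 1.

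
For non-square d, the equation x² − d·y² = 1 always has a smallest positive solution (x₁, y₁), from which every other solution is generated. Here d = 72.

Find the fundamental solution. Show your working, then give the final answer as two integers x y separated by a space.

[8; 2,16] for √72; ℓ=2 ⇒ convergent index 1
a_0=8:  p_0=8·1+0=8,  q_0=8·0+1=1
a_1=2:  p_1=2·8+1=17,  q_1=2·1+0=2
(x₁, y₁) = (17, 2);  17² − 72·2² = 1 ✓

17 2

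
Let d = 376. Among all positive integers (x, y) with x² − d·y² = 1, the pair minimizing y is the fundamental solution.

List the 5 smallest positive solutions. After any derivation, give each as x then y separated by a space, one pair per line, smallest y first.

2143295 110532
9187426914049 473805365880
39382732335491159615 2031009343327438668
168817626601983862467148801 8706104341013491514496240
723651950015758622280719887718975 37319499807142991581781109982932

√376 = [19; 2,1,1,3,1,…,1,2,38, …], period ℓ=16 (even) → k=15
i=0: a=19 ⇒ p=19, q=1
…
i=2: a=1 ⇒ p=58, q=3
i=3: a=1 ⇒ p=97, q=5
i=4: a=3 ⇒ p=349, q=18
i=5: a=1 ⇒ p=446, q=23
i=6: a=2 ⇒ p=1241, q=64
i=7: a=2 ⇒ p=2928, q=151
i=8: a=4 ⇒ p=12953, q=668
…
i=10: a=2 ⇒ p=70621, q=3642
…
i=12: a=3 ⇒ p=368986, q=19029
i=13: a=1 ⇒ p=468441, q=24158
i=14: a=1 ⇒ p=837427, q=43187
i=15: a=2 ⇒ p=2143295, q=110532
(x₁, y₁) = (2143295, 110532);  2143295² − 376·110532² = 1 ✓
k=2:  x_2 = 2143295·2143295+376·110532·110532 = 9187426914049,  y_2 = 2143295·110532+110532·2143295 = 473805365880
k=3:  x_3 = 2143295·9187426914049+376·110532·473805365880 = 39382732335491159615,  y_3 = 2143295·473805365880+110532·9187426914049 = 2031009343327438668
k=4:  x_4 = 2143295·39382732335491159615+376·110532·2031009343327438668 = 168817626601983862467148801,  y_4 = 2143295·2031009343327438668+110532·39382732335491159615 = 8706104341013491514496240
k=5:  x_5 = 2143295·168817626601983862467148801+376·110532·8706104341013491514496240 = 723651950015758622280719887718975,  y_5 = 2143295·8706104341013491514496240+110532·168817626601983862467148801 = 37319499807142991581781109982932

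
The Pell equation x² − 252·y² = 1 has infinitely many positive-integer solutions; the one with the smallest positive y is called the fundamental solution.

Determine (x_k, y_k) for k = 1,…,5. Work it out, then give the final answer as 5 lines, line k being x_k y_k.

d=252: √d = [15; 1,6,1,30] (ℓ=4, even), read p_3/q_3
i=0: a=15 ⇒ p=15, q=1
…
i=2: a=6 ⇒ p=111, q=7
i=3: a=1 ⇒ p=127, q=8
fundamental: x₁=127, y₁=8  (since 16129 − 252·64 = 1)
n=2: (127,8)∘(127,8) = (127·127+252·8·8, 127·8+8·127) = (32257,2032)
n=3: (32257,2032)∘(127,8) = (127·32257+252·8·2032, 127·2032+8·32257) = (8193151,516120)
n=4: (8193151,516120)∘(127,8) = (127·8193151+252·8·516120, 127·516120+8·8193151) = (2081028097,131092448)
n=5: (2081028097,131092448)∘(127,8) = (127·2081028097+252·8·131092448, 127·131092448+8·2081028097) = (528572943487,33296965672)

127 8
32257 2032
8193151 516120
2081028097 131092448
528572943487 33296965672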